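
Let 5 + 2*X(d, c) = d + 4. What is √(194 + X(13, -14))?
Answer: 10*√2 ≈ 14.142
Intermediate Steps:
X(d, c) = -½ + d/2 (X(d, c) = -5/2 + (d + 4)/2 = -5/2 + (4 + d)/2 = -5/2 + (2 + d/2) = -½ + d/2)
√(194 + X(13, -14)) = √(194 + (-½ + (½)*13)) = √(194 + (-½ + 13/2)) = √(194 + 6) = √200 = 10*√2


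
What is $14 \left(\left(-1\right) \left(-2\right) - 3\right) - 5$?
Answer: $-19$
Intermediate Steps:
$14 \left(\left(-1\right) \left(-2\right) - 3\right) - 5 = 14 \left(2 - 3\right) - 5 = 14 \left(-1\right) - 5 = -14 - 5 = -19$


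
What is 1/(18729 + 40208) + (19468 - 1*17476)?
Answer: 117402505/58937 ≈ 1992.0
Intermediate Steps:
1/(18729 + 40208) + (19468 - 1*17476) = 1/58937 + (19468 - 17476) = 1/58937 + 1992 = 117402505/58937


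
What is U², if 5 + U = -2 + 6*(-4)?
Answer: 961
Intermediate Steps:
U = -31 (U = -5 + (-2 + 6*(-4)) = -5 + (-2 - 24) = -5 - 26 = -31)
U² = (-31)² = 961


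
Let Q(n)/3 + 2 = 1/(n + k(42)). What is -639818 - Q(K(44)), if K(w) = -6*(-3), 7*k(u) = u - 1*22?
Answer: -93412573/146 ≈ -6.3981e+5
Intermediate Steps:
k(u) = -22/7 + u/7 (k(u) = (u - 1*22)/7 = (u - 22)/7 = (-22 + u)/7 = -22/7 + u/7)
K(w) = 18
Q(n) = -6 + 3/(20/7 + n) (Q(n) = -6 + 3/(n + (-22/7 + (1/7)*42)) = -6 + 3/(n + (-22/7 + 6)) = -6 + 3/(n + 20/7) = -6 + 3/(20/7 + n))
-639818 - Q(K(44)) = -639818 - 3*(-33 - 14*18)/(20 + 7*18) = -639818 - 3*(-33 - 252)/(20 + 126) = -639818 - 3*(-285)/146 = -639818 - 1*(-855/146) = -639818 + 855/146 = -93412573/146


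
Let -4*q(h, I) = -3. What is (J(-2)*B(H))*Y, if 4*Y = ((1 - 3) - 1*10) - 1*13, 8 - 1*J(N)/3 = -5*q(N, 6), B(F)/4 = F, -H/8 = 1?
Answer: 7050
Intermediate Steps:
H = -8 (H = -8*1 = -8)
q(h, I) = 3/4 (q(h, I) = -1/4*(-3) = 3/4)
B(F) = 4*F
J(N) = 141/4 (J(N) = 24 - (-15)*3/4 = 24 - 3*(-15/4) = 24 + 45/4 = 141/4)
Y = -25/4 (Y = (((1 - 3) - 1*10) - 1*13)/4 = ((-2 - 10) - 13)/4 = (-12 - 13)/4 = (1/4)*(-25) = -25/4 ≈ -6.2500)
(J(-2)*B(H))*Y = (141*(4*(-8))/4)*(-25/4) = ((141/4)*(-32))*(-25/4) = -1128*(-25/4) = 7050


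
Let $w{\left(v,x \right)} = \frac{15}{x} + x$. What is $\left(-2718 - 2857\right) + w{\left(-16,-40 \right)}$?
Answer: $- \frac{44923}{8} \approx -5615.4$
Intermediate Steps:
$w{\left(v,x \right)} = x + \frac{15}{x}$
$\left(-2718 - 2857\right) + w{\left(-16,-40 \right)} = \left(-2718 - 2857\right) - \left(40 - \frac{15}{-40}\right) = -5575 + \left(-40 + 15 \left(- \frac{1}{40}\right)\right) = -5575 - \frac{323}{8} = - \frac{44923}{8}$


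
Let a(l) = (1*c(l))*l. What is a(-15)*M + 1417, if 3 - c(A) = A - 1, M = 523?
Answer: -147638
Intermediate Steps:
c(A) = 4 - A (c(A) = 3 - (A - 1) = 3 - (-1 + A) = 3 + (1 - A) = 4 - A)
a(l) = l*(4 - l) (a(l) = (1*(4 - l))*l = (4 - l)*l = l*(4 - l))
a(-15)*M + 1417 = -15*(4 - 1*(-15))*523 + 1417 = -15*(4 + 15)*523 + 1417 = -15*19*523 + 1417 = -285*523 + 1417 = -149055 + 1417 = -147638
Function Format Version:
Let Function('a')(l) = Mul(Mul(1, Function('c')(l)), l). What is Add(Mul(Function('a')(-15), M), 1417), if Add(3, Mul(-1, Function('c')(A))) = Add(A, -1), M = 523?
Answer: -147638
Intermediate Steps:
Function('c')(A) = Add(4, Mul(-1, A)) (Function('c')(A) = Add(3, Mul(-1, Add(A, -1))) = Add(3, Mul(-1, Add(-1, A))) = Add(3, Add(1, Mul(-1, A))) = Add(4, Mul(-1, A)))
Function('a')(l) = Mul(l, Add(4, Mul(-1, l))) (Function('a')(l) = Mul(Mul(1, Add(4, Mul(-1, l))), l) = Mul(Add(4, Mul(-1, l)), l) = Mul(l, Add(4, Mul(-1, l))))
Add(Mul(Function('a')(-15), M), 1417) = Add(Mul(Mul(-15, Add(4, Mul(-1, -15))), 523), 1417) = Add(Mul(Mul(-15, Add(4, 15)), 523), 1417) = Add(Mul(Mul(-15, 19), 523), 1417) = Add(Mul(-285, 523), 1417) = Add(-149055, 1417) = -147638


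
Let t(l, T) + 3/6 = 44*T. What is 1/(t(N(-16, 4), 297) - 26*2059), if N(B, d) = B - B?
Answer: -2/80933 ≈ -2.4712e-5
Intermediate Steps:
N(B, d) = 0
t(l, T) = -1/2 + 44*T
1/(t(N(-16, 4), 297) - 26*2059) = 1/((-1/2 + 44*297) - 26*2059) = 1/((-1/2 + 13068) - 53534) = 1/(26135/2 - 53534) = 1/(-80933/2) = -2/80933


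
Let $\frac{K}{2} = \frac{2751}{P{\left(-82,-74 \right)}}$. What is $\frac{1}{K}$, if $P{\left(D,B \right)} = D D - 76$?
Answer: $\frac{1108}{917} \approx 1.2083$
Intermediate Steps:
$P{\left(D,B \right)} = -76 + D^{2}$ ($P{\left(D,B \right)} = D^{2} - 76 = -76 + D^{2}$)
$K = \frac{917}{1108}$ ($K = 2 \frac{2751}{-76 + \left(-82\right)^{2}} = 2 \frac{2751}{-76 + 6724} = 2 \cdot \frac{2751}{6648} = 2 \cdot 2751 \cdot \frac{1}{6648} = 2 \cdot \frac{917}{2216} = \frac{917}{1108} \approx 0.82762$)
$\frac{1}{K} = \frac{1}{\frac{917}{1108}} = \frac{1108}{917}$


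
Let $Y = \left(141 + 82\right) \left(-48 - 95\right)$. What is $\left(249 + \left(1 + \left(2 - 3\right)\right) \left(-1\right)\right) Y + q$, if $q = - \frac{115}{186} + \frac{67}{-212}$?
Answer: $- \frac{156552175897}{19716} \approx -7.9404 \cdot 10^{6}$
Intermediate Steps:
$q = - \frac{18421}{19716}$ ($q = \left(-115\right) \frac{1}{186} + 67 \left(- \frac{1}{212}\right) = - \frac{115}{186} - \frac{67}{212} = - \frac{18421}{19716} \approx -0.93432$)
$Y = -31889$ ($Y = 223 \left(-143\right) = -31889$)
$\left(249 + \left(1 + \left(2 - 3\right)\right) \left(-1\right)\right) Y + q = \left(249 + \left(1 + \left(2 - 3\right)\right) \left(-1\right)\right) \left(-31889\right) - \frac{18421}{19716} = \left(249 + \left(1 - 1\right) \left(-1\right)\right) \left(-31889\right) - \frac{18421}{19716} = \left(249 + 0 \left(-1\right)\right) \left(-31889\right) - \frac{18421}{19716} = \left(249 + 0\right) \left(-31889\right) - \frac{18421}{19716} = 249 \left(-31889\right) - \frac{18421}{19716} = -7940361 - \frac{18421}{19716} = - \frac{156552175897}{19716}$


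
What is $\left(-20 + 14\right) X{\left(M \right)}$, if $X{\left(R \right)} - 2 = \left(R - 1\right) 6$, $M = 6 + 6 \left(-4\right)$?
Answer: $672$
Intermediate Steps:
$M = -18$ ($M = 6 - 24 = -18$)
$X{\left(R \right)} = -4 + 6 R$ ($X{\left(R \right)} = 2 + \left(R - 1\right) 6 = 2 + \left(-1 + R\right) 6 = 2 + \left(-6 + 6 R\right) = -4 + 6 R$)
$\left(-20 + 14\right) X{\left(M \right)} = \left(-20 + 14\right) \left(-4 + 6 \left(-18\right)\right) = - 6 \left(-4 - 108\right) = \left(-6\right) \left(-112\right) = 672$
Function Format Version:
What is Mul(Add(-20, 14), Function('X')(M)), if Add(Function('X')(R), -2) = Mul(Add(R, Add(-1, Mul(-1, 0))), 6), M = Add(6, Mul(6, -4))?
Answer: 672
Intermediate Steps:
M = -18 (M = Add(6, -24) = -18)
Function('X')(R) = Add(-4, Mul(6, R)) (Function('X')(R) = Add(2, Mul(Add(R, Add(-1, Mul(-1, 0))), 6)) = Add(2, Mul(Add(R, Add(-1, 0)), 6)) = Add(2, Mul(Add(R, -1), 6)) = Add(2, Mul(Add(-1, R), 6)) = Add(2, Add(-6, Mul(6, R))) = Add(-4, Mul(6, R)))
Mul(Add(-20, 14), Function('X')(M)) = Mul(Add(-20, 14), Add(-4, Mul(6, -18))) = Mul(-6, Add(-4, -108)) = Mul(-6, -112) = 672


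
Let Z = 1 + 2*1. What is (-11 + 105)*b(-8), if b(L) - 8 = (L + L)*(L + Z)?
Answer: 8272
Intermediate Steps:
Z = 3 (Z = 1 + 2 = 3)
b(L) = 8 + 2*L*(3 + L) (b(L) = 8 + (L + L)*(L + 3) = 8 + (2*L)*(3 + L) = 8 + 2*L*(3 + L))
(-11 + 105)*b(-8) = (-11 + 105)*(8 + 2*(-8)² + 6*(-8)) = 94*(8 + 2*64 - 48) = 94*(8 + 128 - 48) = 94*88 = 8272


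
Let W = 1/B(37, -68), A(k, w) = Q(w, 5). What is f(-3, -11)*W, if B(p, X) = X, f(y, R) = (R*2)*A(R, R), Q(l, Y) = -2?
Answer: -11/17 ≈ -0.64706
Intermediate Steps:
A(k, w) = -2
f(y, R) = -4*R (f(y, R) = (R*2)*(-2) = (2*R)*(-2) = -4*R)
W = -1/68 (W = 1/(-68) = -1/68 ≈ -0.014706)
f(-3, -11)*W = -4*(-11)*(-1/68) = 44*(-1/68) = -11/17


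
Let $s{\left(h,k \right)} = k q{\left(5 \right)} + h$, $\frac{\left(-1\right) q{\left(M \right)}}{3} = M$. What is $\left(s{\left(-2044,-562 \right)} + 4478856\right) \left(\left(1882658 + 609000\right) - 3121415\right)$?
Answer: $-2824612546194$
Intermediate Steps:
$q{\left(M \right)} = - 3 M$
$s{\left(h,k \right)} = h - 15 k$ ($s{\left(h,k \right)} = k \left(\left(-3\right) 5\right) + h = k \left(-15\right) + h = - 15 k + h = h - 15 k$)
$\left(s{\left(-2044,-562 \right)} + 4478856\right) \left(\left(1882658 + 609000\right) - 3121415\right) = \left(\left(-2044 - -8430\right) + 4478856\right) \left(\left(1882658 + 609000\right) - 3121415\right) = \left(\left(-2044 + 8430\right) + 4478856\right) \left(2491658 - 3121415\right) = \left(6386 + 4478856\right) \left(-629757\right) = 4485242 \left(-629757\right) = -2824612546194$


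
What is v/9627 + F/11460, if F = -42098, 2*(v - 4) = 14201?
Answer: -26988323/9193785 ≈ -2.9355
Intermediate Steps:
v = 14209/2 (v = 4 + (½)*14201 = 4 + 14201/2 = 14209/2 ≈ 7104.5)
v/9627 + F/11460 = (14209/2)/9627 - 42098/11460 = (14209/2)*(1/9627) - 42098*1/11460 = 14209/19254 - 21049/5730 = -26988323/9193785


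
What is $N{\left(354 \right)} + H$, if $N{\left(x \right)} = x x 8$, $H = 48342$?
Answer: $1050870$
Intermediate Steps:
$N{\left(x \right)} = 8 x^{2}$ ($N{\left(x \right)} = x^{2} \cdot 8 = 8 x^{2}$)
$N{\left(354 \right)} + H = 8 \cdot 354^{2} + 48342 = 8 \cdot 125316 + 48342 = 1002528 + 48342 = 1050870$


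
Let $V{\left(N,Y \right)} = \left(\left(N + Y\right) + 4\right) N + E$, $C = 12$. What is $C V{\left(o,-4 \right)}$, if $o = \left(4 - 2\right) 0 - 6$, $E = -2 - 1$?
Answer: $396$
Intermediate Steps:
$E = -3$ ($E = -2 - 1 = -3$)
$o = -6$ ($o = 2 \cdot 0 - 6 = 0 - 6 = -6$)
$V{\left(N,Y \right)} = -3 + N \left(4 + N + Y\right)$ ($V{\left(N,Y \right)} = \left(\left(N + Y\right) + 4\right) N - 3 = \left(4 + N + Y\right) N - 3 = N \left(4 + N + Y\right) - 3 = -3 + N \left(4 + N + Y\right)$)
$C V{\left(o,-4 \right)} = 12 \left(-3 + \left(-6\right)^{2} + 4 \left(-6\right) - -24\right) = 12 \left(-3 + 36 - 24 + 24\right) = 12 \cdot 33 = 396$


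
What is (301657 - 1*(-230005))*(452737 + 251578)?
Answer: 374457521530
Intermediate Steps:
(301657 - 1*(-230005))*(452737 + 251578) = (301657 + 230005)*704315 = 531662*704315 = 374457521530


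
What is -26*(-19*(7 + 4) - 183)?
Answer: 10192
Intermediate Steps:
-26*(-19*(7 + 4) - 183) = -26*(-19*11 - 183) = -26*(-209 - 183) = -26*(-392) = 10192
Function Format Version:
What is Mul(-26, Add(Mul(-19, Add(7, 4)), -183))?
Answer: 10192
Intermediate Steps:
Mul(-26, Add(Mul(-19, Add(7, 4)), -183)) = Mul(-26, Add(Mul(-19, 11), -183)) = Mul(-26, Add(-209, -183)) = Mul(-26, -392) = 10192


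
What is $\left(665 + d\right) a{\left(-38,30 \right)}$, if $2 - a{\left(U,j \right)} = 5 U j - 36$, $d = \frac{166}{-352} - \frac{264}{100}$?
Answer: $\frac{8355414521}{2200} \approx 3.7979 \cdot 10^{6}$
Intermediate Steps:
$d = - \frac{13691}{4400}$ ($d = 166 \left(- \frac{1}{352}\right) - \frac{66}{25} = - \frac{83}{176} - \frac{66}{25} = - \frac{13691}{4400} \approx -3.1116$)
$a{\left(U,j \right)} = 38 - 5 U j$ ($a{\left(U,j \right)} = 2 - \left(5 U j - 36\right) = 2 - \left(-36 + 5 U j\right) = 38 - 5 U j$)
$\left(665 + d\right) a{\left(-38,30 \right)} = \left(665 - \frac{13691}{4400}\right) \left(38 - \left(-190\right) 30\right) = \frac{2912309 \left(38 + 5700\right)}{4400} = \frac{2912309}{4400} \cdot 5738 = \frac{8355414521}{2200}$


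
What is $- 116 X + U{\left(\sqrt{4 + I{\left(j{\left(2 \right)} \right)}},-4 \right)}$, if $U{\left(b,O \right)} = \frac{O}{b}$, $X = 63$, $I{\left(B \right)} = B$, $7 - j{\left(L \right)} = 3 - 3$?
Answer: $-7308 - \frac{4 \sqrt{11}}{11} \approx -7309.2$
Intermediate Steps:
$j{\left(L \right)} = 7$ ($j{\left(L \right)} = 7 - \left(3 - 3\right) = 7 - 0 = 7 + 0 = 7$)
$- 116 X + U{\left(\sqrt{4 + I{\left(j{\left(2 \right)} \right)}},-4 \right)} = \left(-116\right) 63 - \frac{4}{\sqrt{4 + 7}} = -7308 - \frac{4}{\sqrt{11}} = -7308 - 4 \frac{\sqrt{11}}{11} = -7308 - \frac{4 \sqrt{11}}{11}$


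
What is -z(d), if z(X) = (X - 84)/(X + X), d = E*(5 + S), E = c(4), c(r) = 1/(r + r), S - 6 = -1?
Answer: 331/10 ≈ 33.100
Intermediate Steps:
S = 5 (S = 6 - 1 = 5)
c(r) = 1/(2*r)
E = 1/8 (E = (1/2)/4 = (1/2)*(1/4) = 1/8 ≈ 0.12500)
d = 5/4 (d = (5 + 5)/8 = (1/8)*10 = 5/4 ≈ 1.2500)
z(X) = (-84 + X)/(2*X) (z(X) = (-84 + X)/((2*X)) = (-84 + X)*(1/(2*X)) = (-84 + X)/(2*X))
-z(d) = -(-84 + 5/4)/(2*5/4) = -4*(-331)/(2*5*4) = -1*(-331/10) = 331/10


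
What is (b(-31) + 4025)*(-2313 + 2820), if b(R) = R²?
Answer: 2527902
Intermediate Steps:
(b(-31) + 4025)*(-2313 + 2820) = ((-31)² + 4025)*(-2313 + 2820) = (961 + 4025)*507 = 4986*507 = 2527902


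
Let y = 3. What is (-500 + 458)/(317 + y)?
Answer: -21/160 ≈ -0.13125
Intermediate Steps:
(-500 + 458)/(317 + y) = (-500 + 458)/(317 + 3) = -42/320 = -42*1/320 = -21/160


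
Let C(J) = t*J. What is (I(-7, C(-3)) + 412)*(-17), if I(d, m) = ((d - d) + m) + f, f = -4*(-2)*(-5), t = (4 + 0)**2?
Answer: -5508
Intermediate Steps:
t = 16 (t = 4**2 = 16)
f = -40 (f = 8*(-5) = -40)
C(J) = 16*J
I(d, m) = -40 + m (I(d, m) = ((d - d) + m) - 40 = (0 + m) - 40 = m - 40 = -40 + m)
(I(-7, C(-3)) + 412)*(-17) = ((-40 + 16*(-3)) + 412)*(-17) = ((-40 - 48) + 412)*(-17) = (-88 + 412)*(-17) = 324*(-17) = -5508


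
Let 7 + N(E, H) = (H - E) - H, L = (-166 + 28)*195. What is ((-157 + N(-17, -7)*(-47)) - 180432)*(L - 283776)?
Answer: 56252496474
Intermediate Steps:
L = -26910 (L = -138*195 = -26910)
N(E, H) = -7 - E (N(E, H) = -7 + ((H - E) - H) = -7 - E)
((-157 + N(-17, -7)*(-47)) - 180432)*(L - 283776) = ((-157 + (-7 - 1*(-17))*(-47)) - 180432)*(-26910 - 283776) = ((-157 + (-7 + 17)*(-47)) - 180432)*(-310686) = ((-157 + 10*(-47)) - 180432)*(-310686) = ((-157 - 470) - 180432)*(-310686) = (-627 - 180432)*(-310686) = -181059*(-310686) = 56252496474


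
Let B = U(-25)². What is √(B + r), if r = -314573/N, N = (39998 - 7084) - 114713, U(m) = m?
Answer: 2*√1051913626863/81799 ≈ 25.077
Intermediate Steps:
N = -81799 (N = 32914 - 114713 = -81799)
B = 625 (B = (-25)² = 625)
r = 314573/81799 (r = -314573/(-81799) = -314573*(-1/81799) = 314573/81799 ≈ 3.8457)
√(B + r) = √(625 + 314573/81799) = √(51438948/81799) = 2*√1051913626863/81799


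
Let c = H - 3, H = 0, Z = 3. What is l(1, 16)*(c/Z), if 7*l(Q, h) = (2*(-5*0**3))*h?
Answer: 0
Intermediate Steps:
c = -3 (c = 0 - 3 = -3)
l(Q, h) = 0 (l(Q, h) = ((2*(-5*0**3))*h)/7 = ((2*(-5*0))*h)/7 = ((2*0)*h)/7 = (0*h)/7 = (1/7)*0 = 0)
l(1, 16)*(c/Z) = 0*(-3/3) = 0*(-3*1/3) = 0*(-1) = 0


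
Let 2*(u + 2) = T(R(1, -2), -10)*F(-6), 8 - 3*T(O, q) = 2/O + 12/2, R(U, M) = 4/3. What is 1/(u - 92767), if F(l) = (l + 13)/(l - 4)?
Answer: -120/11132287 ≈ -1.0779e-5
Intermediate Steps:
R(U, M) = 4/3 (R(U, M) = 4*(⅓) = 4/3)
F(l) = (13 + l)/(-4 + l)
T(O, q) = ⅔ - 2/(3*O) (T(O, q) = 8/3 - (2/O + 12/2)/3 = 8/3 - (2/O + 12*(½))/3 = 8/3 - (2/O + 6)/3 = 8/3 - (6 + 2/O)/3 = 8/3 + (-2 - 2/(3*O)) = ⅔ - 2/(3*O))
u = -247/120 (u = -2 + ((2*(-1 + 4/3)/(3*(4/3)))*((13 - 6)/(-4 - 6)))/2 = -2 + (((⅔)*(¾)*(⅓))*(7/(-10)))/2 = -2 + ((-⅒*7)/6)/2 = -2 + ((⅙)*(-7/10))/2 = -2 + (½)*(-7/60) = -2 - 7/120 = -247/120 ≈ -2.0583)
1/(u - 92767) = 1/(-247/120 - 92767) = 1/(-11132287/120) = -120/11132287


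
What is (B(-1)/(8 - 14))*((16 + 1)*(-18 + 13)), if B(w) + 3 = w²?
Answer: -85/3 ≈ -28.333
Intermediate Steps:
B(w) = -3 + w²
(B(-1)/(8 - 14))*((16 + 1)*(-18 + 13)) = ((-3 + (-1)²)/(8 - 14))*((16 + 1)*(-18 + 13)) = ((-3 + 1)/(-6))*(17*(-5)) = -⅙*(-2)*(-85) = (⅓)*(-85) = -85/3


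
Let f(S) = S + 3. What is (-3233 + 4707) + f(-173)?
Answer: 1304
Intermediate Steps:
f(S) = 3 + S
(-3233 + 4707) + f(-173) = (-3233 + 4707) + (3 - 173) = 1474 - 170 = 1304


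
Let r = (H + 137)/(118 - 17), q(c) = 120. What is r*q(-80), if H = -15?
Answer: 14640/101 ≈ 144.95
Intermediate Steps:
r = 122/101 (r = (-15 + 137)/(118 - 17) = 122/101 ≈ 1.2079)
r*q(-80) = (122/101)*120 = 14640/101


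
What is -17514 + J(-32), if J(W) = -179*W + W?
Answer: -11818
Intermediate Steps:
J(W) = -178*W
-17514 + J(-32) = -17514 - 178*(-32) = -17514 + 5696 = -11818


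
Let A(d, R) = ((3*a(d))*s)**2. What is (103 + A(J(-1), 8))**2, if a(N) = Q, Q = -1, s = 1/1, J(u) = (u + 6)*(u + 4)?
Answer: 12544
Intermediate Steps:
J(u) = (4 + u)*(6 + u) (J(u) = (6 + u)*(4 + u) = (4 + u)*(6 + u))
s = 1
a(N) = -1
A(d, R) = 9 (A(d, R) = ((3*(-1))*1)**2 = (-3*1)**2 = (-3)**2 = 9)
(103 + A(J(-1), 8))**2 = (103 + 9)**2 = 112**2 = 12544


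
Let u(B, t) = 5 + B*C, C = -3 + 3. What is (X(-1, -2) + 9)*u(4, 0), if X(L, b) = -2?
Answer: 35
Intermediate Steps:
C = 0
u(B, t) = 5 (u(B, t) = 5 + B*0 = 5 + 0 = 5)
(X(-1, -2) + 9)*u(4, 0) = (-2 + 9)*5 = 7*5 = 35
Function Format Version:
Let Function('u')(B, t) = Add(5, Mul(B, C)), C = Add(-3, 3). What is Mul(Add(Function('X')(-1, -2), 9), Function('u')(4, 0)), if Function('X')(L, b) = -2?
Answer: 35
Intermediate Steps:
C = 0
Function('u')(B, t) = 5 (Function('u')(B, t) = Add(5, Mul(B, 0)) = Add(5, 0) = 5)
Mul(Add(Function('X')(-1, -2), 9), Function('u')(4, 0)) = Mul(Add(-2, 9), 5) = Mul(7, 5) = 35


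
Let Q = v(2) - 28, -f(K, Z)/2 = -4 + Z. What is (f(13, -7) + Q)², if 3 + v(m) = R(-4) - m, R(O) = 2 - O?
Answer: 25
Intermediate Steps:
f(K, Z) = 8 - 2*Z (f(K, Z) = -2*(-4 + Z) = 8 - 2*Z)
v(m) = 3 - m (v(m) = -3 + ((2 - 1*(-4)) - m) = -3 + ((2 + 4) - m) = -3 + (6 - m) = 3 - m)
Q = -27 (Q = (3 - 1*2) - 28 = (3 - 2) - 28 = 1 - 28 = -27)
(f(13, -7) + Q)² = ((8 - 2*(-7)) - 27)² = ((8 + 14) - 27)² = (22 - 27)² = (-5)² = 25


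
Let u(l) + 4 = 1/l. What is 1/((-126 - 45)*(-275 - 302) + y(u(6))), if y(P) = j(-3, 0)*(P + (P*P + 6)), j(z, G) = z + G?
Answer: 12/1183397 ≈ 1.0140e-5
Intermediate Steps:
j(z, G) = G + z
u(l) = -4 + 1/l
y(P) = -18 - 3*P - 3*P² (y(P) = (0 - 3)*(P + (P*P + 6)) = -3*(P + (P² + 6)) = -3*(P + (6 + P²)) = -3*(6 + P + P²) = -18 - 3*P - 3*P²)
1/((-126 - 45)*(-275 - 302) + y(u(6))) = 1/((-126 - 45)*(-275 - 302) + (-18 - 3*(-4 + 1/6) - 3*(-4 + 1/6)²)) = 1/(-171*(-577) + (-18 - 3*(-4 + ⅙) - 3*(-4 + ⅙)²)) = 1/(98667 + (-18 - 3*(-23/6) - 3*(-23/6)²)) = 1/(98667 + (-18 + 23/2 - 3*529/36)) = 1/(98667 + (-18 + 23/2 - 529/12)) = 1/(98667 - 607/12) = 1/(1183397/12) = 12/1183397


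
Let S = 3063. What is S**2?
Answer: 9381969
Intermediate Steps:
S**2 = 3063**2 = 9381969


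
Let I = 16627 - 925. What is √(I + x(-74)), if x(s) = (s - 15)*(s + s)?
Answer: √28874 ≈ 169.92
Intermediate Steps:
x(s) = 2*s*(-15 + s) (x(s) = (-15 + s)*(2*s) = 2*s*(-15 + s))
I = 15702
√(I + x(-74)) = √(15702 + 2*(-74)*(-15 - 74)) = √(15702 + 2*(-74)*(-89)) = √(15702 + 13172) = √28874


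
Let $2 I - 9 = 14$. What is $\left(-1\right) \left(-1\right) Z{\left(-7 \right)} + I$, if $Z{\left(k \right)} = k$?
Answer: $\frac{9}{2} \approx 4.5$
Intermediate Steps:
$I = \frac{23}{2}$ ($I = \frac{9}{2} + \frac{1}{2} \cdot 14 = \frac{9}{2} + 7 = \frac{23}{2} \approx 11.5$)
$\left(-1\right) \left(-1\right) Z{\left(-7 \right)} + I = \left(-1\right) \left(-1\right) \left(-7\right) + \frac{23}{2} = 1 \left(-7\right) + \frac{23}{2} = -7 + \frac{23}{2} = \frac{9}{2}$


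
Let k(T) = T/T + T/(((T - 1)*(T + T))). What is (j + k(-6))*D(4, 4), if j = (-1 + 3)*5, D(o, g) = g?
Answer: 306/7 ≈ 43.714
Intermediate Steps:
j = 10 (j = 2*5 = 10)
k(T) = 1 + 1/(2*(-1 + T)) (k(T) = 1 + T/(((-1 + T)*(2*T))) = 1 + T/((2*T*(-1 + T))) = 1 + T*(1/(2*T*(-1 + T))) = 1 + 1/(2*(-1 + T)))
(j + k(-6))*D(4, 4) = (10 + (-½ - 6)/(-1 - 6))*4 = (10 - 13/2/(-7))*4 = (10 - ⅐*(-13/2))*4 = (10 + 13/14)*4 = (153/14)*4 = 306/7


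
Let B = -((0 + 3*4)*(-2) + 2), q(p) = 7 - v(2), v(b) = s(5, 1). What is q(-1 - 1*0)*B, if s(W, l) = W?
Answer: 44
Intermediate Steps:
v(b) = 5
q(p) = 2 (q(p) = 7 - 1*5 = 7 - 5 = 2)
B = 22 (B = -((0 + 12)*(-2) + 2) = -(12*(-2) + 2) = -(-24 + 2) = -1*(-22) = 22)
q(-1 - 1*0)*B = 2*22 = 44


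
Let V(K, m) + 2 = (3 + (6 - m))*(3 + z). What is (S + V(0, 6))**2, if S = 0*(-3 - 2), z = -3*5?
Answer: 1444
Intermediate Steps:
z = -15
V(K, m) = -110 + 12*m (V(K, m) = -2 + (3 + (6 - m))*(3 - 15) = -2 + (9 - m)*(-12) = -2 + (-108 + 12*m) = -110 + 12*m)
S = 0 (S = 0*(-5) = 0)
(S + V(0, 6))**2 = (0 + (-110 + 12*6))**2 = (0 + (-110 + 72))**2 = (0 - 38)**2 = (-38)**2 = 1444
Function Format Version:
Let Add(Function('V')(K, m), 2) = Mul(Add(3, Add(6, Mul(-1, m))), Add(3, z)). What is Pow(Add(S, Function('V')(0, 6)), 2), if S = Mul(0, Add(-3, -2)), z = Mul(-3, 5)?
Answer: 1444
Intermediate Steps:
z = -15
Function('V')(K, m) = Add(-110, Mul(12, m)) (Function('V')(K, m) = Add(-2, Mul(Add(3, Add(6, Mul(-1, m))), Add(3, -15))) = Add(-2, Mul(Add(9, Mul(-1, m)), -12)) = Add(-2, Add(-108, Mul(12, m))) = Add(-110, Mul(12, m)))
S = 0 (S = Mul(0, -5) = 0)
Pow(Add(S, Function('V')(0, 6)), 2) = Pow(Add(0, Add(-110, Mul(12, 6))), 2) = Pow(Add(0, Add(-110, 72)), 2) = Pow(Add(0, -38), 2) = Pow(-38, 2) = 1444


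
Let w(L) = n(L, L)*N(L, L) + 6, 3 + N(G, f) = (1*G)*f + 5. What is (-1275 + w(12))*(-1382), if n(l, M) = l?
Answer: -667506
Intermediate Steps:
N(G, f) = 2 + G*f (N(G, f) = -3 + ((1*G)*f + 5) = -3 + (G*f + 5) = -3 + (5 + G*f) = 2 + G*f)
w(L) = 6 + L*(2 + L²) (w(L) = L*(2 + L*L) + 6 = L*(2 + L²) + 6 = 6 + L*(2 + L²))
(-1275 + w(12))*(-1382) = (-1275 + (6 + 12*(2 + 12²)))*(-1382) = (-1275 + (6 + 12*(2 + 144)))*(-1382) = (-1275 + (6 + 12*146))*(-1382) = (-1275 + (6 + 1752))*(-1382) = (-1275 + 1758)*(-1382) = 483*(-1382) = -667506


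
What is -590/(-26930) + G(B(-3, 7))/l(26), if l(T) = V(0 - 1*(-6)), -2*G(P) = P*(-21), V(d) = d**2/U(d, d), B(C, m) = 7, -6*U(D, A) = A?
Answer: -130541/64632 ≈ -2.0198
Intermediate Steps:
U(D, A) = -A/6
V(d) = -6*d (V(d) = d**2/((-d/6)) = (-6/d)*d**2 = -6*d)
G(P) = 21*P/2 (G(P) = -P*(-21)/2 = -(-21)*P/2 = 21*P/2)
l(T) = -36 (l(T) = -6*(0 - 1*(-6)) = -6*(0 + 6) = -6*6 = -36)
-590/(-26930) + G(B(-3, 7))/l(26) = -590/(-26930) + ((21/2)*7)/(-36) = -590*(-1/26930) + (147/2)*(-1/36) = 59/2693 - 49/24 = -130541/64632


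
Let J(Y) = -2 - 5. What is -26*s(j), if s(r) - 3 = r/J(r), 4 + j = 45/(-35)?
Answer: -4784/49 ≈ -97.633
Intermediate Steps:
J(Y) = -7
j = -37/7 (j = -4 + 45/(-35) = -4 + 45*(-1/35) = -4 - 9/7 = -37/7 ≈ -5.2857)
s(r) = 3 - r/7 (s(r) = 3 + r/(-7) = 3 + r*(-⅐) = 3 - r/7)
-26*s(j) = -26*(3 - ⅐*(-37/7)) = -26*(3 + 37/49) = -26*184/49 = -4784/49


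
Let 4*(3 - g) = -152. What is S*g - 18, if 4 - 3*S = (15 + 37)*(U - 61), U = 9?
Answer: 110974/3 ≈ 36991.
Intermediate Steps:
S = 2708/3 (S = 4/3 - (15 + 37)*(9 - 61)/3 = 4/3 - 52*(-52)/3 = 4/3 - ⅓*(-2704) = 4/3 + 2704/3 = 2708/3 ≈ 902.67)
g = 41 (g = 3 - ¼*(-152) = 3 + 38 = 41)
S*g - 18 = (2708/3)*41 - 18 = 111028/3 - 18 = 110974/3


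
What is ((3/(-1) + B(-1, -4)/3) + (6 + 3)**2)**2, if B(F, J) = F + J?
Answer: 52441/9 ≈ 5826.8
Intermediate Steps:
((3/(-1) + B(-1, -4)/3) + (6 + 3)**2)**2 = ((3/(-1) + (-1 - 4)/3) + (6 + 3)**2)**2 = ((3*(-1) - 5*1/3) + 9**2)**2 = ((-3 - 5/3) + 81)**2 = (-14/3 + 81)**2 = (229/3)**2 = 52441/9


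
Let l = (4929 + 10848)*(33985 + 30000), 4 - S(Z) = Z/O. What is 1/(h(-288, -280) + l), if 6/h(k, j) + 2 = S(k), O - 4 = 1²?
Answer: 149/150414210420 ≈ 9.9060e-10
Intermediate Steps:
O = 5 (O = 4 + 1² = 4 + 1 = 5)
S(Z) = 4 - Z/5
h(k, j) = 6/(2 - k/5) (h(k, j) = 6/(-2 + (4 - k/5)) = 6/(2 - k/5))
l = 1009491345 (l = 15777*63985 = 1009491345)
1/(h(-288, -280) + l) = 1/(-30/(-10 - 288) + 1009491345) = 1/(-30/(-298) + 1009491345) = 1/(-30*(-1/298) + 1009491345) = 1/(15/149 + 1009491345) = 1/(150414210420/149) = 149/150414210420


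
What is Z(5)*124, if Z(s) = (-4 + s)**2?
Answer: 124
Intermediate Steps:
Z(5)*124 = (-4 + 5)**2*124 = 1**2*124 = 1*124 = 124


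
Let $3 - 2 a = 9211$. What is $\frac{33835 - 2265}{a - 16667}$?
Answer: $- \frac{31570}{21271} \approx -1.4842$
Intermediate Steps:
$a = -4604$ ($a = \frac{3}{2} - \frac{9211}{2} = -4604$)
$\frac{33835 - 2265}{a - 16667} = \frac{33835 - 2265}{-4604 - 16667} = \frac{31570}{-21271} = 31570 \left(- \frac{1}{21271}\right) = - \frac{31570}{21271}$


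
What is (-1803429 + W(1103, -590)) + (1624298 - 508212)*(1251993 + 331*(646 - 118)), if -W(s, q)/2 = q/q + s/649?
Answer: 1033458626933529/649 ≈ 1.5924e+12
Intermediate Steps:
W(s, q) = -2 - 2*s/649 (W(s, q) = -2*(q/q + s/649) = -2*(1 + s*(1/649)) = -2*(1 + s/649) = -2 - 2*s/649)
(-1803429 + W(1103, -590)) + (1624298 - 508212)*(1251993 + 331*(646 - 118)) = (-1803429 + (-2 - 2/649*1103)) + (1624298 - 508212)*(1251993 + 331*(646 - 118)) = (-1803429 + (-2 - 2206/649)) + 1116086*(1251993 + 331*528) = (-1803429 - 3504/649) + 1116086*(1251993 + 174768) = -1170428925/649 + 1116086*1426761 = -1170428925/649 + 1592387977446 = 1033458626933529/649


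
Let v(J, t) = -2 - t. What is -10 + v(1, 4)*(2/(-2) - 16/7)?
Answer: 68/7 ≈ 9.7143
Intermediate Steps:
-10 + v(1, 4)*(2/(-2) - 16/7) = -10 + (-2 - 1*4)*(2/(-2) - 16/7) = -10 + (-2 - 4)*(2*(-1/2) - 16*1/7) = -10 - 6*(-1 - 16/7) = -10 - 6*(-23/7) = -10 + 138/7 = 68/7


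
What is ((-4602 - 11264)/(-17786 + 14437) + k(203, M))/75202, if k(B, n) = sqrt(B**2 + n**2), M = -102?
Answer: 7933/125925749 + sqrt(51613)/75202 ≈ 0.0030840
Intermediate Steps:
((-4602 - 11264)/(-17786 + 14437) + k(203, M))/75202 = ((-4602 - 11264)/(-17786 + 14437) + sqrt(203**2 + (-102)**2))/75202 = (-15866/(-3349) + sqrt(41209 + 10404))*(1/75202) = (-15866*(-1/3349) + sqrt(51613))*(1/75202) = (15866/3349 + sqrt(51613))*(1/75202) = 7933/125925749 + sqrt(51613)/75202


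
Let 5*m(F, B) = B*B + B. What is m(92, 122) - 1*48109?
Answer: -225539/5 ≈ -45108.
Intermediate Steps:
m(F, B) = B/5 + B²/5 (m(F, B) = (B*B + B)/5 = (B² + B)/5 = (B + B²)/5 = B/5 + B²/5)
m(92, 122) - 1*48109 = (⅕)*122*(1 + 122) - 1*48109 = (⅕)*122*123 - 48109 = 15006/5 - 48109 = -225539/5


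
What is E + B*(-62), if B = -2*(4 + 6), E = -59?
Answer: 1181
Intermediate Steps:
B = -20 (B = -2*10 = -20)
E + B*(-62) = -59 - 20*(-62) = -59 + 1240 = 1181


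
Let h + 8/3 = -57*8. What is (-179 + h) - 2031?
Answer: -8006/3 ≈ -2668.7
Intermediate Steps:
h = -1376/3 (h = -8/3 - 57*8 = -8/3 - 456 = -1376/3 ≈ -458.67)
(-179 + h) - 2031 = (-179 - 1376/3) - 2031 = -1913/3 - 2031 = -8006/3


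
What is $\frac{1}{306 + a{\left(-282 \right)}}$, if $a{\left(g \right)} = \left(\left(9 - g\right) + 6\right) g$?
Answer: $- \frac{1}{83448} \approx -1.1984 \cdot 10^{-5}$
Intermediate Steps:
$a{\left(g \right)} = g \left(15 - g\right)$ ($a{\left(g \right)} = \left(15 - g\right) g = g \left(15 - g\right)$)
$\frac{1}{306 + a{\left(-282 \right)}} = \frac{1}{306 - 282 \left(15 - -282\right)} = \frac{1}{306 - 282 \left(15 + 282\right)} = \frac{1}{306 - 83754} = \frac{1}{-83448} = - \frac{1}{83448}$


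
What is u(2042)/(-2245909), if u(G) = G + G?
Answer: -4084/2245909 ≈ -0.0018184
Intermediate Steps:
u(G) = 2*G
u(2042)/(-2245909) = (2*2042)/(-2245909) = 4084*(-1/2245909) = -4084/2245909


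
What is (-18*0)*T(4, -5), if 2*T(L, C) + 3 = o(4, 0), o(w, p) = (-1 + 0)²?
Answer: 0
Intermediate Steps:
o(w, p) = 1 (o(w, p) = (-1)² = 1)
T(L, C) = -1 (T(L, C) = -3/2 + (½)*1 = -3/2 + ½ = -1)
(-18*0)*T(4, -5) = -18*0*(-1) = 0*(-1) = 0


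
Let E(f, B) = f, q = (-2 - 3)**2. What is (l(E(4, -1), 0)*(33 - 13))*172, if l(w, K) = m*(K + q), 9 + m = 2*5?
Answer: 86000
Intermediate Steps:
m = 1 (m = -9 + 2*5 = -9 + 10 = 1)
q = 25 (q = (-5)**2 = 25)
l(w, K) = 25 + K (l(w, K) = 1*(K + 25) = 1*(25 + K) = 25 + K)
(l(E(4, -1), 0)*(33 - 13))*172 = ((25 + 0)*(33 - 13))*172 = (25*20)*172 = 500*172 = 86000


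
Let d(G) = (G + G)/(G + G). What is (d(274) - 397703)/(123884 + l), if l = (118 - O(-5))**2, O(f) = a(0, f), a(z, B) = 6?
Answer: -198851/68214 ≈ -2.9151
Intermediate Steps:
O(f) = 6
l = 12544 (l = (118 - 1*6)**2 = (118 - 6)**2 = 112**2 = 12544)
d(G) = 1 (d(G) = (2*G)/((2*G)) = (2*G)*(1/(2*G)) = 1)
(d(274) - 397703)/(123884 + l) = (1 - 397703)/(123884 + 12544) = -397702/136428 = -397702*1/136428 = -198851/68214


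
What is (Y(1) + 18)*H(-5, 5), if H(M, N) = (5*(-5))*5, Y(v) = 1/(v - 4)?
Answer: -6625/3 ≈ -2208.3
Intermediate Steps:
Y(v) = 1/(-4 + v)
H(M, N) = -125 (H(M, N) = -25*5 = -125)
(Y(1) + 18)*H(-5, 5) = (1/(-4 + 1) + 18)*(-125) = (1/(-3) + 18)*(-125) = (-⅓ + 18)*(-125) = (53/3)*(-125) = -6625/3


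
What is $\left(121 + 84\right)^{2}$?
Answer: $42025$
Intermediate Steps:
$\left(121 + 84\right)^{2} = 205^{2} = 42025$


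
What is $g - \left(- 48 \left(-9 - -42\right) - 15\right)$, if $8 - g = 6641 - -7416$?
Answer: $-12450$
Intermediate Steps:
$g = -14049$ ($g = 8 - \left(6641 - -7416\right) = 8 - \left(6641 + 7416\right) = 8 - 14057 = -14049$)
$g - \left(- 48 \left(-9 - -42\right) - 15\right) = -14049 - \left(- 48 \left(-9 - -42\right) - 15\right) = -14049 - \left(- 48 \left(-9 + 42\right) - 15\right) = -14049 - \left(\left(-48\right) 33 - 15\right) = -14049 - \left(-1584 - 15\right) = -14049 - -1599 = -14049 + 1599 = -12450$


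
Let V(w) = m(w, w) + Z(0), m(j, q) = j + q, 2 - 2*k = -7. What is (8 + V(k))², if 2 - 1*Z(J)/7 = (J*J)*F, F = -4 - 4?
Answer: 961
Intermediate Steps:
F = -8
k = 9/2 (k = 1 - ½*(-7) = 1 + 7/2 = 9/2 ≈ 4.5000)
Z(J) = 14 + 56*J² (Z(J) = 14 - 7*J*J*(-8) = 14 - 7*J²*(-8) = 14 - (-56)*J² = 14 + 56*J²)
V(w) = 14 + 2*w (V(w) = (w + w) + (14 + 56*0²) = 2*w + (14 + 56*0) = 2*w + (14 + 0) = 2*w + 14 = 14 + 2*w)
(8 + V(k))² = (8 + (14 + 2*(9/2)))² = (8 + (14 + 9))² = (8 + 23)² = 31² = 961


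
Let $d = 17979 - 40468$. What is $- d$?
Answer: $22489$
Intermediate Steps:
$d = -22489$
$- d = \left(-1\right) \left(-22489\right) = 22489$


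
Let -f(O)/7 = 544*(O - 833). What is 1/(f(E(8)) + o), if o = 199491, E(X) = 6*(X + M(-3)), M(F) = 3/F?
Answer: 1/3211619 ≈ 3.1137e-7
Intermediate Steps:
E(X) = -6 + 6*X (E(X) = 6*(X + 3/(-3)) = 6*(X + 3*(-⅓)) = 6*(X - 1) = 6*(-1 + X) = -6 + 6*X)
f(O) = 3172064 - 3808*O (f(O) = -3808*(O - 833) = -3808*(-833 + O) = -7*(-453152 + 544*O) = 3172064 - 3808*O)
1/(f(E(8)) + o) = 1/((3172064 - 3808*(-6 + 6*8)) + 199491) = 1/((3172064 - 3808*(-6 + 48)) + 199491) = 1/((3172064 - 3808*42) + 199491) = 1/((3172064 - 159936) + 199491) = 1/(3012128 + 199491) = 1/3211619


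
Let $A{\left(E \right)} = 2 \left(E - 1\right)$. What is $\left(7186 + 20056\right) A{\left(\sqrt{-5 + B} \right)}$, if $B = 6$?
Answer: $0$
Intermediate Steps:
$A{\left(E \right)} = -2 + 2 E$ ($A{\left(E \right)} = 2 \left(-1 + E\right) = -2 + 2 E$)
$\left(7186 + 20056\right) A{\left(\sqrt{-5 + B} \right)} = \left(7186 + 20056\right) \left(-2 + 2 \sqrt{-5 + 6}\right) = 27242 \left(-2 + 2 \sqrt{1}\right) = 27242 \left(-2 + 2 \cdot 1\right) = 27242 \left(-2 + 2\right) = 27242 \cdot 0 = 0$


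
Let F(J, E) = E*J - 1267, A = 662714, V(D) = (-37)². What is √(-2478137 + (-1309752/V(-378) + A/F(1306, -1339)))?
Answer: I*√10393768837841434134771/64750037 ≈ 1574.5*I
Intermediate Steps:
V(D) = 1369
F(J, E) = -1267 + E*J
√(-2478137 + (-1309752/V(-378) + A/F(1306, -1339))) = √(-2478137 + (-1309752/1369 + 662714/(-1267 - 1339*1306))) = √(-2478137 + (-1309752*1/1369 + 662714/(-1267 - 1748734))) = √(-2478137 + (-1309752/1369 + 662714/(-1750001))) = √(-2478137 + (-1309752/1369 + 662714*(-1/1750001))) = √(-2478137 + (-1309752/1369 - 662714/1750001)) = √(-2478137 - 2292974565218/2395751369) = √(-5939293084884771/2395751369) = I*√10393768837841434134771/64750037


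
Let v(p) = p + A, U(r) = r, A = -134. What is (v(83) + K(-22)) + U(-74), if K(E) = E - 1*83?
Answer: -230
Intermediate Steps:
K(E) = -83 + E (K(E) = E - 83 = -83 + E)
v(p) = -134 + p (v(p) = p - 134 = -134 + p)
(v(83) + K(-22)) + U(-74) = ((-134 + 83) + (-83 - 22)) - 74 = (-51 - 105) - 74 = -156 - 74 = -230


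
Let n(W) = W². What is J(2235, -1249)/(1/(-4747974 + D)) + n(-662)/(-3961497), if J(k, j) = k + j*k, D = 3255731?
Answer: 16488873816439856636/3961497 ≈ 4.1623e+12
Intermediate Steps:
J(2235, -1249)/(1/(-4747974 + D)) + n(-662)/(-3961497) = (2235*(1 - 1249))/(1/(-4747974 + 3255731)) + (-662)²/(-3961497) = (2235*(-1248))/(1/(-1492243)) + 438244*(-1/3961497) = -2789280/(-1/1492243) - 438244/3961497 = -2789280*(-1492243) - 438244/3961497 = 4162283555040 - 438244/3961497 = 16488873816439856636/3961497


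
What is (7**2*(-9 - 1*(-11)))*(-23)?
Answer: -2254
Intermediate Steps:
(7**2*(-9 - 1*(-11)))*(-23) = (49*(-9 + 11))*(-23) = (49*2)*(-23) = 98*(-23) = -2254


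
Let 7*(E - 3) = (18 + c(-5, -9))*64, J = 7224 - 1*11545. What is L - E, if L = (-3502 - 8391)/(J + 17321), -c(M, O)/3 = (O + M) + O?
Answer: -72740251/91000 ≈ -799.34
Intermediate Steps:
c(M, O) = -6*O - 3*M (c(M, O) = -3*((O + M) + O) = -3*((M + O) + O) = -3*(M + 2*O) = -6*O - 3*M)
J = -4321 (J = 7224 - 11545 = -4321)
L = -11893/13000 (L = (-3502 - 8391)/(-4321 + 17321) = -11893/13000 ≈ -0.91485)
E = 5589/7 (E = 3 + ((18 + (-6*(-9) - 3*(-5)))*64)/7 = 3 + ((18 + (54 + 15))*64)/7 = 3 + ((18 + 69)*64)/7 = 3 + (87*64)/7 = 3 + (⅐)*5568 = 3 + 5568/7 = 5589/7 ≈ 798.43)
L - E = -11893/13000 - 1*5589/7 = -11893/13000 - 5589/7 = -72740251/91000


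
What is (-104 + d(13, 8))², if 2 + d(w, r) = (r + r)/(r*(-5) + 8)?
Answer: 45369/4 ≈ 11342.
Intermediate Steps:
d(w, r) = -2 + 2*r/(8 - 5*r) (d(w, r) = -2 + (r + r)/(r*(-5) + 8) = -2 + (2*r)/(-5*r + 8) = -2 + (2*r)/(8 - 5*r) = -2 + 2*r/(8 - 5*r))
(-104 + d(13, 8))² = (-104 + 4*(4 - 3*8)/(-8 + 5*8))² = (-104 + 4*(4 - 24)/(-8 + 40))² = (-104 + 4*(-20)/32)² = (-104 + 4*(1/32)*(-20))² = (-104 - 5/2)² = (-213/2)² = 45369/4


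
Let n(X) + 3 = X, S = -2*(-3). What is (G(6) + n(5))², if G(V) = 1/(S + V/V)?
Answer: 225/49 ≈ 4.5918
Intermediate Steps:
S = 6
n(X) = -3 + X
G(V) = ⅐ (G(V) = 1/(6 + V/V) = 1/(6 + 1) = 1/7 = ⅐)
(G(6) + n(5))² = (⅐ + (-3 + 5))² = (⅐ + 2)² = (15/7)² = 225/49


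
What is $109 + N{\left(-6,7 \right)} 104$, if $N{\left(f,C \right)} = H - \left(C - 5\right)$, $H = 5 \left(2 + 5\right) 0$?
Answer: $-99$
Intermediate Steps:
$H = 0$ ($H = 5 \cdot 7 \cdot 0 = 35 \cdot 0 = 0$)
$N{\left(f,C \right)} = 5 - C$ ($N{\left(f,C \right)} = 0 - \left(C - 5\right) = 0 - \left(-5 + C\right) = 5 - C$)
$109 + N{\left(-6,7 \right)} 104 = 109 + \left(5 - 7\right) 104 = 109 - 208 = -99$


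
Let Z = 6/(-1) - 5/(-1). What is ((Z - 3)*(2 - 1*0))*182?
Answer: -1456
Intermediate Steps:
Z = -1 (Z = 6*(-1) - 5*(-1) = -6 + 5 = -1)
((Z - 3)*(2 - 1*0))*182 = ((-1 - 3)*(2 - 1*0))*182 = -4*(2 + 0)*182 = -4*2*182 = -8*182 = -1456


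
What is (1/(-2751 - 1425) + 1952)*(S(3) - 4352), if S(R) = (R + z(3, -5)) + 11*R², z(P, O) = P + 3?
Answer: -8648795611/1044 ≈ -8.2843e+6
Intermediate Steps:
z(P, O) = 3 + P
S(R) = 6 + R + 11*R² (S(R) = (R + (3 + 3)) + 11*R² = (R + 6) + 11*R² = (6 + R) + 11*R² = 6 + R + 11*R²)
(1/(-2751 - 1425) + 1952)*(S(3) - 4352) = (1/(-2751 - 1425) + 1952)*((6 + 3 + 11*3²) - 4352) = (1/(-4176) + 1952)*((6 + 3 + 11*9) - 4352) = (-1/4176 + 1952)*((6 + 3 + 99) - 4352) = 8151551*(108 - 4352)/4176 = (8151551/4176)*(-4244) = -8648795611/1044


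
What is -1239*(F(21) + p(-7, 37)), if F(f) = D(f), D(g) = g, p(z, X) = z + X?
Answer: -63189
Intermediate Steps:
p(z, X) = X + z
F(f) = f
-1239*(F(21) + p(-7, 37)) = -1239*(21 + (37 - 7)) = -1239*(21 + 30) = -1239*51 = -63189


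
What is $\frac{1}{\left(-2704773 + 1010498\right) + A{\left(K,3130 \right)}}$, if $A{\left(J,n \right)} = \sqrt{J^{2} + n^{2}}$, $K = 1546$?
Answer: $- \frac{1694275}{2870555588609} - \frac{2 \sqrt{3046754}}{2870555588609} \approx -5.9144 \cdot 10^{-7}$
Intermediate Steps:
$\frac{1}{\left(-2704773 + 1010498\right) + A{\left(K,3130 \right)}} = \frac{1}{\left(-2704773 + 1010498\right) + \sqrt{1546^{2} + 3130^{2}}} = \frac{1}{-1694275 + \sqrt{2390116 + 9796900}} = \frac{1}{-1694275 + \sqrt{12187016}} = \frac{1}{-1694275 + 2 \sqrt{3046754}}$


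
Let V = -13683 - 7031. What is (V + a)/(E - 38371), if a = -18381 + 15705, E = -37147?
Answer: 11695/37759 ≈ 0.30973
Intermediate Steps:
V = -20714
a = -2676
(V + a)/(E - 38371) = (-20714 - 2676)/(-37147 - 38371) = -23390/(-75518) = -23390*(-1/75518) = 11695/37759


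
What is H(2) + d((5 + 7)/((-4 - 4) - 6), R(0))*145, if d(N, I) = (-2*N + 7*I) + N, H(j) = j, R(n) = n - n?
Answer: 884/7 ≈ 126.29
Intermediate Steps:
R(n) = 0
d(N, I) = -N + 7*I
H(2) + d((5 + 7)/((-4 - 4) - 6), R(0))*145 = 2 + (-(5 + 7)/((-4 - 4) - 6) + 7*0)*145 = 2 + (-12/(-8 - 6) + 0)*145 = 2 + (-12/(-14) + 0)*145 = 2 + (-12*(-1)/14 + 0)*145 = 2 + (-1*(-6/7) + 0)*145 = 2 + (6/7 + 0)*145 = 2 + (6/7)*145 = 2 + 870/7 = 884/7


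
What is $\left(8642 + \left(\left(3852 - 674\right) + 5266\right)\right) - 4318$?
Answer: $12768$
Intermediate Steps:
$\left(8642 + \left(\left(3852 - 674\right) + 5266\right)\right) - 4318 = \left(8642 + \left(3178 + 5266\right)\right) - 4318 = \left(8642 + 8444\right) - 4318 = 17086 - 4318 = 12768$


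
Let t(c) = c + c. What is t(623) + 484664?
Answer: 485910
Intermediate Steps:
t(c) = 2*c
t(623) + 484664 = 2*623 + 484664 = 1246 + 484664 = 485910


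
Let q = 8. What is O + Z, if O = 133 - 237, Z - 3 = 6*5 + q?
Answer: -63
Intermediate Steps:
Z = 41 (Z = 3 + (6*5 + 8) = 3 + (30 + 8) = 3 + 38 = 41)
O = -104
O + Z = -104 + 41 = -63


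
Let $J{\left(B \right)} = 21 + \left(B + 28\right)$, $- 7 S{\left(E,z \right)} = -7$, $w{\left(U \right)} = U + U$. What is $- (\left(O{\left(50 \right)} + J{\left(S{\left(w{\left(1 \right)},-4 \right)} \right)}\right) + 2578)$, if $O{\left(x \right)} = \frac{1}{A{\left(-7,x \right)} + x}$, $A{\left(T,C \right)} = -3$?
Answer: $- \frac{123517}{47} \approx -2628.0$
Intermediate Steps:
$w{\left(U \right)} = 2 U$
$S{\left(E,z \right)} = 1$ ($S{\left(E,z \right)} = \left(- \frac{1}{7}\right) \left(-7\right) = 1$)
$O{\left(x \right)} = \frac{1}{-3 + x}$
$J{\left(B \right)} = 49 + B$ ($J{\left(B \right)} = 21 + \left(28 + B\right) = 49 + B$)
$- (\left(O{\left(50 \right)} + J{\left(S{\left(w{\left(1 \right)},-4 \right)} \right)}\right) + 2578) = - (\left(\frac{1}{-3 + 50} + \left(49 + 1\right)\right) + 2578) = - (\left(\frac{1}{47} + 50\right) + 2578) = - (\frac{2351}{47} + 2578) = \left(-1\right) \frac{123517}{47} = - \frac{123517}{47}$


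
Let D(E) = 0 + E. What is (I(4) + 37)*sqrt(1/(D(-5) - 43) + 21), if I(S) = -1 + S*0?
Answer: 3*sqrt(3021) ≈ 164.89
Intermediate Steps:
D(E) = E
I(S) = -1 (I(S) = -1 + 0 = -1)
(I(4) + 37)*sqrt(1/(D(-5) - 43) + 21) = (-1 + 37)*sqrt(1/(-5 - 43) + 21) = 36*sqrt(1/(-48) + 21) = 36*sqrt(-1/48 + 21) = 36*sqrt(1007/48) = 36*(sqrt(3021)/12) = 3*sqrt(3021)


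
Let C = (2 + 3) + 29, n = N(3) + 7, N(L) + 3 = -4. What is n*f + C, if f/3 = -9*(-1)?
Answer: 34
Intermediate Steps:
N(L) = -7 (N(L) = -3 - 4 = -7)
f = 27 (f = 3*(-9*(-1)) = 3*9 = 27)
n = 0 (n = -7 + 7 = 0)
C = 34 (C = 5 + 29 = 34)
n*f + C = 0*27 + 34 = 0 + 34 = 34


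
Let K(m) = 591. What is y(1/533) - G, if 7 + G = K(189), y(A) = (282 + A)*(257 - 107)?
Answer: 22234778/533 ≈ 41716.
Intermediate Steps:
y(A) = 42300 + 150*A (y(A) = (282 + A)*150 = 42300 + 150*A)
G = 584 (G = -7 + 591 = 584)
y(1/533) - G = (42300 + 150/533) - 1*584 = (42300 + 150*(1/533)) - 584 = (42300 + 150/533) - 584 = 22546050/533 - 584 = 22234778/533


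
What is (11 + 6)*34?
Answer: 578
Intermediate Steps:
(11 + 6)*34 = 17*34 = 578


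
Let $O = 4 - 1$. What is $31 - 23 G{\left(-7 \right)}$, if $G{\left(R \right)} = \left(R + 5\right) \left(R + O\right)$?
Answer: $-153$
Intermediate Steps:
$O = 3$ ($O = 4 - 1 = 3$)
$G{\left(R \right)} = \left(3 + R\right) \left(5 + R\right)$ ($G{\left(R \right)} = \left(R + 5\right) \left(R + 3\right) = \left(5 + R\right) \left(3 + R\right) = \left(3 + R\right) \left(5 + R\right)$)
$31 - 23 G{\left(-7 \right)} = 31 - 23 \left(15 + \left(-7\right)^{2} + 8 \left(-7\right)\right) = 31 - 23 \left(15 + 49 - 56\right) = 31 - 184 = -153$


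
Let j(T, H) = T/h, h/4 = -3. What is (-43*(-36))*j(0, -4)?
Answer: 0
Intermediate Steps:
h = -12 (h = 4*(-3) = -12)
j(T, H) = -T/12 (j(T, H) = T/(-12) = T*(-1/12) = -T/12)
(-43*(-36))*j(0, -4) = (-43*(-36))*(-1/12*0) = 1548*0 = 0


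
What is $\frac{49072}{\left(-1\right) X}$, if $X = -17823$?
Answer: $\frac{49072}{17823} \approx 2.7533$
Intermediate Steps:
$\frac{49072}{\left(-1\right) X} = \frac{49072}{\left(-1\right) \left(-17823\right)} = \frac{49072}{17823}$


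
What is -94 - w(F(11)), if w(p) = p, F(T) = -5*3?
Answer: -79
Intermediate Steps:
F(T) = -15
-94 - w(F(11)) = -94 - 1*(-15) = -94 + 15 = -79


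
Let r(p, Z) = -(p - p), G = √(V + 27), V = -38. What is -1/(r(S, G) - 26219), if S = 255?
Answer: 1/26219 ≈ 3.8140e-5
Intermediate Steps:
G = I*√11 (G = √(-38 + 27) = √(-11) = I*√11 ≈ 3.3166*I)
r(p, Z) = 0 (r(p, Z) = -1*0 = 0)
-1/(r(S, G) - 26219) = -1/(0 - 26219) = -1/(-26219) = -1*(-1/26219) = 1/26219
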